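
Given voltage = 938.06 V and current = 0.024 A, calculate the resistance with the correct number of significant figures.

3.9 × 10⁴ Ω

resistance = 938.06 V ÷ 0.024 A = 39085.8333333… Ω.
938.06 has 5 significant figures; 0.024 has 2.
Division/multiplication keeps the fewest: 2 significant figures.
Rounded: 3.9 × 10⁴ Ω.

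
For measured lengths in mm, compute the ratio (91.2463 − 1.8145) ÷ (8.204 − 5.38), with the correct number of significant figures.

31.7

91.2463 − 1.8145 = 89.4318, limited to 4 d.p. → 6 s.f.; 8.204 − 5.38 = 2.824, limited to 2 d.p. → 3 s.f.
Carrying full precision, 89.4318 ÷ 2.824 = 31.6684844193…; keep min(6, 3) = 3 s.f.
Rounded to 3 significant figures: 31.7.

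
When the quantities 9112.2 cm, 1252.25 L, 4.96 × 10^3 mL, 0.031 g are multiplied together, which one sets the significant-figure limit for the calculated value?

9112.2 cm → 5 s.f.; 1252.25 L → 6 s.f.; 4.96 × 10^3 mL → 3 s.f.; 0.031 g → 2 s.f.
The fewest is 2 significant figures, from 0.031 g.

0.031 g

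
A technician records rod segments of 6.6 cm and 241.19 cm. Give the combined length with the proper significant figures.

247.8 cm

6.6 cm + 241.19 cm = 247.79 cm.
Addition/subtraction keeps the fewest decimal places: 6.6 → 1 decimal place, 241.19 → 2 decimal places; limit is 1.
Rounded to 1 decimal place: 247.8 cm.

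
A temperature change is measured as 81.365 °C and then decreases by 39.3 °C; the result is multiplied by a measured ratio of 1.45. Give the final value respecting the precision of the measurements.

61.0 °C

81.365 °C − 39.3 °C = 42.065 °C; the difference is limited to 1 decimal place (3 s.f.).
Carrying full precision, 42.065 × 1.45 = 60.99425 °C; 1.45 has 3 s.f., so the result keeps min(3, 3) = 3 s.f.
Rounded to 3 significant figures: 61.0 °C.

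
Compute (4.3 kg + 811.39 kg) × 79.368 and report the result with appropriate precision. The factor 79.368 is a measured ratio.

4.3 kg + 811.39 kg = 815.69 kg; the sum is limited to 1 decimal place (4 s.f.).
Carrying full precision, 815.69 × 79.368 = 64739.68392 kg; 79.368 has 5 s.f., so the result keeps min(4, 5) = 4 s.f.
Rounded to 4 significant figures: 6.474 × 10⁴ kg.

6.474 × 10⁴ kg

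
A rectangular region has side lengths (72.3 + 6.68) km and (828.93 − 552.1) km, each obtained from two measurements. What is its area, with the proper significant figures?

2.19 × 10⁴ km²

72.3 + 6.68 = 78.98, limited to 1 d.p. → 3 s.f.; 828.93 − 552.1 = 276.83, limited to 1 d.p. → 4 s.f.
Carrying full precision, 78.98 × 276.83 = 21864.0334; keep min(3, 4) = 3 s.f.
Rounded to 3 significant figures: 2.19 × 10⁴ km².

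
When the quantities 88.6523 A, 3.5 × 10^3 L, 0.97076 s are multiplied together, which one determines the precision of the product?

3.5 × 10^3 L

88.6523 A → 6 s.f.; 3.5 × 10^3 L → 2 s.f.; 0.97076 s → 5 s.f.
The fewest is 2 significant figures, from 3.5 × 10^3 L.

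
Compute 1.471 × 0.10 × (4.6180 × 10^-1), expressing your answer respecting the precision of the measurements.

0.068

1.471 × 0.10 × (4.6180 × 10^-1) = 0.06793078
Multiplication/division keeps the fewest significant figures: 1.471 → 4 s.f., 0.10 → 2 s.f., 4.6180 × 10^-1 → 5 s.f.; limit is 2.
Rounded to 2 significant figures: 0.068.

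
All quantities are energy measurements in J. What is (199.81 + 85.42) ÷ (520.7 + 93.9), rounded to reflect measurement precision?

199.81 + 85.42 = 285.23, limited to 2 d.p. → 5 s.f.; 520.7 + 93.9 = 614.6, limited to 1 d.p. → 4 s.f.
Carrying full precision, 285.23 ÷ 614.6 = 0.464090465343…; keep min(5, 4) = 4 s.f.
Rounded to 4 significant figures: 0.4641.

0.4641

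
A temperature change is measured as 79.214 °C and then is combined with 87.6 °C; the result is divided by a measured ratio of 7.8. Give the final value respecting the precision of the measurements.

79.214 °C + 87.6 °C = 166.814 °C; the sum is limited to 1 decimal place (4 s.f.).
Carrying full precision, 166.814 ÷ 7.8 = 21.3864102564… °C; 7.8 has 2 s.f., so the result keeps min(4, 2) = 2 s.f.
Rounded to 2 significant figures: 21 °C.

21 °C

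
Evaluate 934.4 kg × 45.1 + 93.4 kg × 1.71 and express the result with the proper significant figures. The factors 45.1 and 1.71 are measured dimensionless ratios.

4.23 × 10⁴ kg

934.4 × 45.1 = 42141.44 → 4.21 × 10⁴ kg (3 s.f., last digit at the 10^2 place).
93.4 × 1.71 = 159.714 → 1.60 × 10² kg (3 s.f., last digit at the 10^0 place).
Sum: 42301.154 kg; keep the coarser place, 10^2.
Result: 4.23 × 10⁴ kg.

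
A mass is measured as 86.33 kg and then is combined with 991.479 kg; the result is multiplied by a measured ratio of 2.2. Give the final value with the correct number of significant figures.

86.33 kg + 991.479 kg = 1077.809 kg; the sum is limited to 2 decimal places (6 s.f.).
Carrying full precision, 1077.809 × 2.2 = 2371.1798 kg; 2.2 has 2 s.f., so the result keeps min(6, 2) = 2 s.f.
Rounded to 2 significant figures: 2.4 × 10^3 kg.

2.4 × 10^3 kg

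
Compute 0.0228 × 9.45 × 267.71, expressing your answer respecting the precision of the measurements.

0.0228 × 9.45 × 267.71 = 57.6807966
Multiplication/division keeps the fewest significant figures: 0.0228 → 3 s.f., 9.45 → 3 s.f., 267.71 → 5 s.f.; limit is 3.
Rounded to 3 significant figures: 57.7.

57.7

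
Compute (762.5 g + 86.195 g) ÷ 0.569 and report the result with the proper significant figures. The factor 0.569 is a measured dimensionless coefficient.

762.5 g + 86.195 g = 848.695 g; the sum is limited to 1 decimal place (4 s.f.).
Carrying full precision, 848.695 ÷ 0.569 = 1491.55536028… g; 0.569 has 3 s.f., so the result keeps min(4, 3) = 3 s.f.
Rounded to 3 significant figures: 1.49 × 10³ g.

1.49 × 10³ g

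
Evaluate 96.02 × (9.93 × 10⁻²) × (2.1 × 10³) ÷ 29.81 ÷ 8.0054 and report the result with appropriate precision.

96.02 × (9.93 × 10⁻²) × (2.1 × 10³) ÷ 29.81 ÷ 8.0054 = 83.9044957971…
Multiplication/division keeps the fewest significant figures: 96.02 → 4 s.f., 9.93 × 10⁻² → 3 s.f., 2.1 × 10³ → 2 s.f., 29.81 → 4 s.f., 8.0054 → 5 s.f.; limit is 2.
Rounded to 2 significant figures: 84.

84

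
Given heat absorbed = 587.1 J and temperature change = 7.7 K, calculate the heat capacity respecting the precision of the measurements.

76 J/K

heat capacity = 587.1 J ÷ 7.7 K = 76.2467532468… J/K.
587.1 has 4 significant figures; 7.7 has 2.
Division/multiplication keeps the fewest: 2 significant figures.
Rounded: 76 J/K.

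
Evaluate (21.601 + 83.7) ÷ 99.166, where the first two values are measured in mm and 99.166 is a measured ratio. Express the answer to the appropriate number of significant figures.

1.062 mm

21.601 mm + 83.7 mm = 105.301 mm; the sum is limited to 1 decimal place (4 s.f.).
Carrying full precision, 105.301 ÷ 99.166 = 1.06186596212… mm; 99.166 has 5 s.f., so the result keeps min(4, 5) = 4 s.f.
Rounded to 4 significant figures: 1.062 mm.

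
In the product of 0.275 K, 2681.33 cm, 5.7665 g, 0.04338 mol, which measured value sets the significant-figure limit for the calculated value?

0.275 K

0.275 K → 3 s.f.; 2681.33 cm → 6 s.f.; 5.7665 g → 5 s.f.; 0.04338 mol → 4 s.f.
The fewest is 3 significant figures, from 0.275 K.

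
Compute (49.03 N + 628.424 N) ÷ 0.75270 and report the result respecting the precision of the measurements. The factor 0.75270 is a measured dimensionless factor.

900.03 N

49.03 N + 628.424 N = 677.454 N; the sum is limited to 2 decimal places (5 s.f.).
Carrying full precision, 677.454 ÷ 0.75270 = 900.031885213… N; 0.75270 has 5 s.f., so the result keeps min(5, 5) = 5 s.f.
Rounded to 5 significant figures: 900.03 N.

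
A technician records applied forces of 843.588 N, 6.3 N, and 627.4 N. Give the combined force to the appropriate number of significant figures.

1477.3 N

843.588 N + 6.3 N + 627.4 N = 1477.288 N.
Addition/subtraction keeps the fewest decimal places: 843.588 → 3 decimal places, 6.3 → 1 decimal place, 627.4 → 1 decimal place; limit is 1.
Rounded to 1 decimal place: 1477.3 N.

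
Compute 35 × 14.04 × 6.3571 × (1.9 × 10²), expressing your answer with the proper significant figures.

35 × 14.04 × 6.3571 × (1.9 × 10²) = 593536.9986
Multiplication/division keeps the fewest significant figures: 35 → 2 s.f., 14.04 → 4 s.f., 6.3571 → 5 s.f., 1.9 × 10² → 2 s.f.; limit is 2.
Rounded to 2 significant figures: 5.9 × 10⁵.

5.9 × 10⁵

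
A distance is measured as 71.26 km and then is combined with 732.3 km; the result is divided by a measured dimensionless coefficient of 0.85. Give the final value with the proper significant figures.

9.5 × 10² km

71.26 km + 732.3 km = 803.56 km; the sum is limited to 1 decimal place (4 s.f.).
Carrying full precision, 803.56 ÷ 0.85 = 945.364705882… km; 0.85 has 2 s.f., so the result keeps min(4, 2) = 2 s.f.
Rounded to 2 significant figures: 9.5 × 10² km.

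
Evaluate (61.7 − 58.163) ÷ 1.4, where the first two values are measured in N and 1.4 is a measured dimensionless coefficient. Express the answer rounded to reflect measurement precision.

2.5 N

61.7 N − 58.163 N = 3.537 N; the difference is limited to 1 decimal place (2 s.f.).
Carrying full precision, 3.537 ÷ 1.4 = 2.52642857143… N; 1.4 has 2 s.f., so the result keeps min(2, 2) = 2 s.f.
Rounded to 2 significant figures: 2.5 N.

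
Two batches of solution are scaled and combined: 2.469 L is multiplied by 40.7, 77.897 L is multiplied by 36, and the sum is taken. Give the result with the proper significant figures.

2.9 × 10^3 L

2.469 × 40.7 = 100.4883 → 100. L (3 s.f., last digit at the 10^0 place).
77.897 × 36 = 2804.292 → 2.8 × 10^3 L (2 s.f., last digit at the 10^2 place).
Sum: 2904.7803 L; keep the coarser place, 10^2.
Result: 2.9 × 10^3 L.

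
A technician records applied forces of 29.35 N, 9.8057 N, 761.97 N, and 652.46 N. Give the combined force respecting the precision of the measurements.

1453.59 N

29.35 N + 9.8057 N + 761.97 N + 652.46 N = 1453.5857 N.
Addition/subtraction keeps the fewest decimal places: 29.35 → 2 decimal places, 9.8057 → 4 decimal places, 761.97 → 2 decimal places, 652.46 → 2 decimal places; limit is 2.
Rounded to 2 decimal places: 1453.59 N.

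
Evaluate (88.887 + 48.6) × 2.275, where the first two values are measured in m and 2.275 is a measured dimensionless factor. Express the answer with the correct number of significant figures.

88.887 m + 48.6 m = 137.487 m; the sum is limited to 1 decimal place (4 s.f.).
Carrying full precision, 137.487 × 2.275 = 312.782925 m; 2.275 has 4 s.f., so the result keeps min(4, 4) = 4 s.f.
Rounded to 4 significant figures: 312.8 m.

312.8 m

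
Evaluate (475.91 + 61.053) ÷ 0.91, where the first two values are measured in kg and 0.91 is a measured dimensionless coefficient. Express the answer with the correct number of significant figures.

475.91 kg + 61.053 kg = 536.963 kg; the sum is limited to 2 decimal places (5 s.f.).
Carrying full precision, 536.963 ÷ 0.91 = 590.069230769… kg; 0.91 has 2 s.f., so the result keeps min(5, 2) = 2 s.f.
Rounded to 2 significant figures: 5.9 × 10^2 kg.

5.9 × 10^2 kg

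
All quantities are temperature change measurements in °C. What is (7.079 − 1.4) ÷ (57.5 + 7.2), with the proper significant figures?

7.079 − 1.4 = 5.679, limited to 1 d.p. → 2 s.f.; 57.5 + 7.2 = 64.7, limited to 1 d.p. → 3 s.f.
Carrying full precision, 5.679 ÷ 64.7 = 0.0877743431221…; keep min(2, 3) = 2 s.f.
Rounded to 2 significant figures: 0.088.

0.088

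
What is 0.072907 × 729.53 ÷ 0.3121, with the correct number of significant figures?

170.4

0.072907 × 729.53 ÷ 0.3121 = 170.419236495…
Multiplication/division keeps the fewest significant figures: 0.072907 → 5 s.f., 729.53 → 5 s.f., 0.3121 → 4 s.f.; limit is 4.
Rounded to 4 significant figures: 170.4.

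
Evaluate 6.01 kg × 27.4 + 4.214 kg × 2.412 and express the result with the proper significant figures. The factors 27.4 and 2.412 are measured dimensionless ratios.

175 kg

6.01 × 27.4 = 164.674 → 165 kg (3 s.f., last digit at the 10^0 place).
4.214 × 2.412 = 10.164168 → 10.16 kg (4 s.f., last digit at the 10^-2 place).
Sum: 174.838168 kg; keep the coarser place, 10^0.
Result: 175 kg.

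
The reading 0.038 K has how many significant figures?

0.038: leading zeros are not significant.

2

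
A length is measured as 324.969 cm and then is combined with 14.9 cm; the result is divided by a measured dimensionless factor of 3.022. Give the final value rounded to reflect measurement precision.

112.5 cm

324.969 cm + 14.9 cm = 339.869 cm; the sum is limited to 1 decimal place (4 s.f.).
Carrying full precision, 339.869 ÷ 3.022 = 112.464923891… cm; 3.022 has 4 s.f., so the result keeps min(4, 4) = 4 s.f.
Rounded to 4 significant figures: 112.5 cm.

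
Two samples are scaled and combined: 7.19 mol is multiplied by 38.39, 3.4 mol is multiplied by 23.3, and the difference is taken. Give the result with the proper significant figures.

7.19 × 38.39 = 276.0241 → 276 mol (3 s.f., last digit at the 10^0 place).
3.4 × 23.3 = 79.22 → 79 mol (2 s.f., last digit at the 10^0 place).
Difference: 196.8041 mol; keep the coarser place, 10^0.
Result: 197 mol.

197 mol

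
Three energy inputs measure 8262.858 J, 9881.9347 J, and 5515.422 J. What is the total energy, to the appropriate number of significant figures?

23660.215 J

8262.858 J + 9881.9347 J + 5515.422 J = 23660.2147 J.
Addition/subtraction keeps the fewest decimal places: 8262.858 → 3 decimal places, 9881.9347 → 4 decimal places, 5515.422 → 3 decimal places; limit is 3.
Rounded to 3 decimal places: 23660.215 J.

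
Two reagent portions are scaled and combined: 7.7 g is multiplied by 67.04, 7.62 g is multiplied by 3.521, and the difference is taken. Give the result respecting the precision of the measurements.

7.7 × 67.04 = 516.208 → 5.2 × 10^2 g (2 s.f., last digit at the 10^1 place).
7.62 × 3.521 = 26.83002 → 26.8 g (3 s.f., last digit at the 10^-1 place).
Difference: 489.37798 g; keep the coarser place, 10^1.
Result: 4.9 × 10^2 g.

4.9 × 10^2 g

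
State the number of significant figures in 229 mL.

3

229: every digit is nonzero and significant.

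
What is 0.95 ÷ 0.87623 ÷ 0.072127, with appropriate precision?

0.95 ÷ 0.87623 ÷ 0.072127 = 15.0316833367…
Multiplication/division keeps the fewest significant figures: 0.95 → 2 s.f., 0.87623 → 5 s.f., 0.072127 → 5 s.f.; limit is 2.
Rounded to 2 significant figures: 15.

15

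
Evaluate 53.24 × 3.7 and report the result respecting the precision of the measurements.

2.0 × 10^2

53.24 × 3.7 = 196.988
Multiplication/division keeps the fewest significant figures: 53.24 → 4 s.f., 3.7 → 2 s.f.; limit is 2.
Rounded to 2 significant figures: 2.0 × 10^2.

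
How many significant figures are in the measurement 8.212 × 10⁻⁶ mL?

4

8.212 × 10⁻⁶: in scientific notation every digit of the coefficient is significant.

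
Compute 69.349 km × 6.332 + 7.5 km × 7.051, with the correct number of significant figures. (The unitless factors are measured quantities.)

492 km

69.349 × 6.332 = 439.117868 → 439.1 km (4 s.f., last digit at the 10^-1 place).
7.5 × 7.051 = 52.8825 → 53 km (2 s.f., last digit at the 10^0 place).
Sum: 492.000368 km; keep the coarser place, 10^0.
Result: 492 km.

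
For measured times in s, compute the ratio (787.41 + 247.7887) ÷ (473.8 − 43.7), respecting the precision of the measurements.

2.407

787.41 + 247.7887 = 1035.1987, limited to 2 d.p. → 6 s.f.; 473.8 − 43.7 = 430.1, limited to 1 d.p. → 4 s.f.
Carrying full precision, 1035.1987 ÷ 430.1 = 2.40687909788…; keep min(6, 4) = 4 s.f.
Rounded to 4 significant figures: 2.407.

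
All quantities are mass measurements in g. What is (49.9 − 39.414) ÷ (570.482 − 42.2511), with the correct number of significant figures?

49.9 − 39.414 = 10.486, limited to 1 d.p. → 3 s.f.; 570.482 − 42.2511 = 528.2309, limited to 3 d.p. → 6 s.f.
Carrying full precision, 10.486 ÷ 528.2309 = 0.0198511673588…; keep min(3, 6) = 3 s.f.
Rounded to 3 significant figures: 0.0199.

0.0199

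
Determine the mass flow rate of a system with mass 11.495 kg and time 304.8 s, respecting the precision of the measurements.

mass flow rate = 11.495 kg ÷ 304.8 s = 0.0377132545932… kg/s.
11.495 has 5 significant figures; 304.8 has 4.
Division/multiplication keeps the fewest: 4 significant figures.
Rounded: 0.03771 kg/s.

0.03771 kg/s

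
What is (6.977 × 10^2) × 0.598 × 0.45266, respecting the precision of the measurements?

(6.977 × 10^2) × 0.598 × 0.45266 = 188.860887436
Multiplication/division keeps the fewest significant figures: 6.977 × 10^2 → 4 s.f., 0.598 → 3 s.f., 0.45266 → 5 s.f.; limit is 3.
Rounded to 3 significant figures: 1.89 × 10^2.

1.89 × 10^2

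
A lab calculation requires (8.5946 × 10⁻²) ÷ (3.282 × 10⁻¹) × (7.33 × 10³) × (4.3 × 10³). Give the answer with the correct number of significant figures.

8.3 × 10⁶

(8.5946 × 10⁻²) ÷ (3.282 × 10⁻¹) × (7.33 × 10³) × (4.3 × 10³) = 8253906.07556…
Multiplication/division keeps the fewest significant figures: 8.5946 × 10⁻² → 5 s.f., 3.282 × 10⁻¹ → 4 s.f., 7.33 × 10³ → 3 s.f., 4.3 × 10³ → 2 s.f.; limit is 2.
Rounded to 2 significant figures: 8.3 × 10⁶.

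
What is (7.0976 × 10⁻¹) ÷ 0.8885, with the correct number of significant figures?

7.988 × 10⁻¹

(7.0976 × 10⁻¹) ÷ 0.8885 = 0.798829487901…
Multiplication/division keeps the fewest significant figures: 7.0976 × 10⁻¹ → 5 s.f., 0.8885 → 4 s.f.; limit is 4.
Rounded to 4 significant figures: 7.988 × 10⁻¹.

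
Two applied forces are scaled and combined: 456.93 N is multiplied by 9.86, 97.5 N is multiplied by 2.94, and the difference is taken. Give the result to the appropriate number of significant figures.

456.93 × 9.86 = 4505.3298 → 4.51 × 10^3 N (3 s.f., last digit at the 10^1 place).
97.5 × 2.94 = 286.65 → 2.87 × 10^2 N (3 s.f., last digit at the 10^0 place).
Difference: 4218.6798 N; keep the coarser place, 10^1.
Result: 4.22 × 10^3 N.

4.22 × 10^3 N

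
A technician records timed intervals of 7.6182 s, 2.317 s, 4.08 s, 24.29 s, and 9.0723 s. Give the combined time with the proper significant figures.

47.38 s

7.6182 s + 2.317 s + 4.08 s + 24.29 s + 9.0723 s = 47.3775 s.
Addition/subtraction keeps the fewest decimal places: 7.6182 → 4 decimal places, 2.317 → 3 decimal places, 4.08 → 2 decimal places, 24.29 → 2 decimal places, 9.0723 → 4 decimal places; limit is 2.
Rounded to 2 decimal places: 47.38 s.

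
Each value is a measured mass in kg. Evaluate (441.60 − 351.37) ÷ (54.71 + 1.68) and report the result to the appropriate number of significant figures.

1.600

441.60 − 351.37 = 90.23, limited to 2 d.p. → 4 s.f.; 54.71 + 1.68 = 56.39, limited to 2 d.p. → 4 s.f.
Carrying full precision, 90.23 ÷ 56.39 = 1.60010640184…; keep min(4, 4) = 4 s.f.
Rounded to 4 significant figures: 1.600.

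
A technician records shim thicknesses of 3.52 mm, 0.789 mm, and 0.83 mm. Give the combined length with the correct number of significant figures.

5.14 mm

3.52 mm + 0.789 mm + 0.83 mm = 5.139 mm.
Addition/subtraction keeps the fewest decimal places: 3.52 → 2 decimal places, 0.789 → 3 decimal places, 0.83 → 2 decimal places; limit is 2.
Rounded to 2 decimal places: 5.14 mm.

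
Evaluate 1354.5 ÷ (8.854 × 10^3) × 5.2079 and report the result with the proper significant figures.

1354.5 ÷ (8.854 × 10^3) × 5.2079 = 0.796713412017…
Multiplication/division keeps the fewest significant figures: 1354.5 → 5 s.f., 8.854 × 10^3 → 4 s.f., 5.2079 → 5 s.f.; limit is 4.
Rounded to 4 significant figures: 0.7967.

0.7967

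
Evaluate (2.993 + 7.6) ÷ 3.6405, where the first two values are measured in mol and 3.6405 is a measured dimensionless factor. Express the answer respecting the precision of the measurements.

2.993 mol + 7.6 mol = 10.593 mol; the sum is limited to 1 decimal place (3 s.f.).
Carrying full precision, 10.593 ÷ 3.6405 = 2.90976514215… mol; 3.6405 has 5 s.f., so the result keeps min(3, 5) = 3 s.f.
Rounded to 3 significant figures: 2.91 mol.

2.91 mol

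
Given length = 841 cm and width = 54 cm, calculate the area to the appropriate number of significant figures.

area = 841 cm × 54 cm = 45414 cm².
841 has 3 significant figures; 54 has 2.
Division/multiplication keeps the fewest: 2 significant figures.
Rounded: 4.5 × 10^4 cm².

4.5 × 10^4 cm²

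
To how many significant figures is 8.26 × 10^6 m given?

8.26 × 10^6: in scientific notation every digit of the coefficient is significant.

3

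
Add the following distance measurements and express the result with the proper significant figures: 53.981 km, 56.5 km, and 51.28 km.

161.8 km

53.981 km + 56.5 km + 51.28 km = 161.761 km.
Addition/subtraction keeps the fewest decimal places: 53.981 → 3 decimal places, 56.5 → 1 decimal place, 51.28 → 2 decimal places; limit is 1.
Rounded to 1 decimal place: 161.8 km.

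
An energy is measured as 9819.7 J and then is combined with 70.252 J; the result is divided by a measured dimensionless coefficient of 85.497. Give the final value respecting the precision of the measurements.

9819.7 J + 70.252 J = 9889.952 J; the sum is limited to 1 decimal place (5 s.f.).
Carrying full precision, 9889.952 ÷ 85.497 = 115.676012024… J; 85.497 has 5 s.f., so the result keeps min(5, 5) = 5 s.f.
Rounded to 5 significant figures: 115.68 J.

115.68 J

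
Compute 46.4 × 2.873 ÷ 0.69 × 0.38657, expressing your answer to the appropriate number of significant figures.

75

46.4 × 2.873 ÷ 0.69 × 0.38657 = 74.6848758029…
Multiplication/division keeps the fewest significant figures: 46.4 → 3 s.f., 2.873 → 4 s.f., 0.69 → 2 s.f., 0.38657 → 5 s.f.; limit is 2.
Rounded to 2 significant figures: 75.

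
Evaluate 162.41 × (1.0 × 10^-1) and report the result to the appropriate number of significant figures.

162.41 × (1.0 × 10^-1) = 16.241
Multiplication/division keeps the fewest significant figures: 162.41 → 5 s.f., 1.0 × 10^-1 → 2 s.f.; limit is 2.
Rounded to 2 significant figures: 16.

16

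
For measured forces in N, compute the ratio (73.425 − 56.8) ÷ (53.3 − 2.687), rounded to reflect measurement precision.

73.425 − 56.8 = 16.625, limited to 1 d.p. → 3 s.f.; 53.3 − 2.687 = 50.613, limited to 1 d.p. → 3 s.f.
Carrying full precision, 16.625 ÷ 50.613 = 0.328472921977…; keep min(3, 3) = 3 s.f.
Rounded to 3 significant figures: 0.328.

0.328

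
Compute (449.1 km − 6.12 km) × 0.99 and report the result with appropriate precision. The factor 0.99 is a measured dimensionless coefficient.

449.1 km − 6.12 km = 442.98 km; the difference is limited to 1 decimal place (4 s.f.).
Carrying full precision, 442.98 × 0.99 = 438.5502 km; 0.99 has 2 s.f., so the result keeps min(4, 2) = 2 s.f.
Rounded to 2 significant figures: 4.4 × 10^2 km.

4.4 × 10^2 km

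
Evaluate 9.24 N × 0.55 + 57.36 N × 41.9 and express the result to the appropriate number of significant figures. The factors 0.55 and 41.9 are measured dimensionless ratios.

9.24 × 0.55 = 5.082 → 5.1 N (2 s.f., last digit at the 10^-1 place).
57.36 × 41.9 = 2403.384 → 2.40 × 10³ N (3 s.f., last digit at the 10^1 place).
Sum: 2408.466 N; keep the coarser place, 10^1.
Result: 2.41 × 10³ N.

2.41 × 10³ N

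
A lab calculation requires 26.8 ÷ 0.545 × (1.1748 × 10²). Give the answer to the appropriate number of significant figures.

26.8 ÷ 0.545 × (1.1748 × 10²) = 5776.99816514…
Multiplication/division keeps the fewest significant figures: 26.8 → 3 s.f., 0.545 → 3 s.f., 1.1748 × 10² → 5 s.f.; limit is 3.
Rounded to 3 significant figures: 5.78 × 10³.

5.78 × 10³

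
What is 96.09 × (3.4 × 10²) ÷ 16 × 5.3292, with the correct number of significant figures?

1.1 × 10⁴

96.09 × (3.4 × 10²) ÷ 16 × 5.3292 = 10881.760095
Multiplication/division keeps the fewest significant figures: 96.09 → 4 s.f., 3.4 × 10² → 2 s.f., 16 → 2 s.f., 5.3292 → 5 s.f.; limit is 2.
Rounded to 2 significant figures: 1.1 × 10⁴.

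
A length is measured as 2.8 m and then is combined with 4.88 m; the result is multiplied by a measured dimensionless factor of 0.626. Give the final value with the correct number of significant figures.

4.8 m

2.8 m + 4.88 m = 7.68 m; the sum is limited to 1 decimal place (2 s.f.).
Carrying full precision, 7.68 × 0.626 = 4.80768 m; 0.626 has 3 s.f., so the result keeps min(2, 3) = 2 s.f.
Rounded to 2 significant figures: 4.8 m.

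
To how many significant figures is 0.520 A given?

0.520: leading zeros are not significant; trailing zeros after a decimal point are significant.

3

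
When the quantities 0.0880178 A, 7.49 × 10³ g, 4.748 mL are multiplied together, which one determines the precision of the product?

7.49 × 10³ g

0.0880178 A → 6 s.f.; 7.49 × 10³ g → 3 s.f.; 4.748 mL → 4 s.f.
The fewest is 3 significant figures, from 7.49 × 10³ g.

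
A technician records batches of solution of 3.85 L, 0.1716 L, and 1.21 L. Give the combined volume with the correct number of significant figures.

3.85 L + 0.1716 L + 1.21 L = 5.2316 L.
Addition/subtraction keeps the fewest decimal places: 3.85 → 2 decimal places, 0.1716 → 4 decimal places, 1.21 → 2 decimal places; limit is 2.
Rounded to 2 decimal places: 5.23 L.

5.23 L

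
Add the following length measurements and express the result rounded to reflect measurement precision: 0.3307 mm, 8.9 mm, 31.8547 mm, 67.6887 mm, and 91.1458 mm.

0.3307 mm + 8.9 mm + 31.8547 mm + 67.6887 mm + 91.1458 mm = 199.9199 mm.
Addition/subtraction keeps the fewest decimal places: 0.3307 → 4 decimal places, 8.9 → 1 decimal place, 31.8547 → 4 decimal places, 67.6887 → 4 decimal places, 91.1458 → 4 decimal places; limit is 1.
Rounded to 1 decimal place: 199.9 mm.

199.9 mm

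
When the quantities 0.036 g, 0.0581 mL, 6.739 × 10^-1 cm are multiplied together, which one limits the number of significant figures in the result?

0.036 g

0.036 g → 2 s.f.; 0.0581 mL → 3 s.f.; 6.739 × 10^-1 cm → 4 s.f.
The fewest is 2 significant figures, from 0.036 g.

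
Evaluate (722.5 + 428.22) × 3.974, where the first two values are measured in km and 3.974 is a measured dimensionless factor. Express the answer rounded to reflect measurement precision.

4573 km

722.5 km + 428.22 km = 1150.72 km; the sum is limited to 1 decimal place (5 s.f.).
Carrying full precision, 1150.72 × 3.974 = 4572.96128 km; 3.974 has 4 s.f., so the result keeps min(5, 4) = 4 s.f.
Rounded to 4 significant figures: 4573 km.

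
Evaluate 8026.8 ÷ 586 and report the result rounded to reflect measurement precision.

8026.8 ÷ 586 = 13.6976109215…
Multiplication/division keeps the fewest significant figures: 8026.8 → 5 s.f., 586 → 3 s.f.; limit is 3.
Rounded to 3 significant figures: 13.7.

13.7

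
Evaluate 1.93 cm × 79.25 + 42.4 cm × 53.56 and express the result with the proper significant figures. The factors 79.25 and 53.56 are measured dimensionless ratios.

1.93 × 79.25 = 152.9525 → 1.53 × 10^2 cm (3 s.f., last digit at the 10^0 place).
42.4 × 53.56 = 2270.944 → 2.27 × 10^3 cm (3 s.f., last digit at the 10^1 place).
Sum: 2423.8965 cm; keep the coarser place, 10^1.
Result: 2.42 × 10^3 cm.

2.42 × 10^3 cm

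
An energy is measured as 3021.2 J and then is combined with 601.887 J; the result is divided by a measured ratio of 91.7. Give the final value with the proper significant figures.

39.5 J

3021.2 J + 601.887 J = 3623.087 J; the sum is limited to 1 decimal place (5 s.f.).
Carrying full precision, 3623.087 ÷ 91.7 = 39.5102181025… J; 91.7 has 3 s.f., so the result keeps min(5, 3) = 3 s.f.
Rounded to 3 significant figures: 39.5 J.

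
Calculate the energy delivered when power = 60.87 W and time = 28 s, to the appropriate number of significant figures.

energy delivered = 60.87 W × 28 s = 1704.36 J.
60.87 has 4 significant figures; 28 has 2.
Division/multiplication keeps the fewest: 2 significant figures.
Rounded: 1.7 × 10^3 J.

1.7 × 10^3 J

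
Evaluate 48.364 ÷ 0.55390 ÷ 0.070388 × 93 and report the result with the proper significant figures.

1.2 × 10⁵

48.364 ÷ 0.55390 ÷ 0.070388 × 93 = 115365.292236…
Multiplication/division keeps the fewest significant figures: 48.364 → 5 s.f., 0.55390 → 5 s.f., 0.070388 → 5 s.f., 93 → 2 s.f.; limit is 2.
Rounded to 2 significant figures: 1.2 × 10⁵.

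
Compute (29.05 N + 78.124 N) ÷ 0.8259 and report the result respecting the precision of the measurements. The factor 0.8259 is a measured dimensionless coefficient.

29.05 N + 78.124 N = 107.174 N; the sum is limited to 2 decimal places (5 s.f.).
Carrying full precision, 107.174 ÷ 0.8259 = 129.766315535… N; 0.8259 has 4 s.f., so the result keeps min(5, 4) = 4 s.f.
Rounded to 4 significant figures: 129.8 N.

129.8 N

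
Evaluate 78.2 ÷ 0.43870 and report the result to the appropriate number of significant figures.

178

78.2 ÷ 0.43870 = 178.253932072…
Multiplication/division keeps the fewest significant figures: 78.2 → 3 s.f., 0.43870 → 5 s.f.; limit is 3.
Rounded to 3 significant figures: 178.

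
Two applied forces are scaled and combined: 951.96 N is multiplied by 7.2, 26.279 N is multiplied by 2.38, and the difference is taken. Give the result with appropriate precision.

6.8 × 10³ N

951.96 × 7.2 = 6854.112 → 6.9 × 10³ N (2 s.f., last digit at the 10^2 place).
26.279 × 2.38 = 62.54402 → 62.5 N (3 s.f., last digit at the 10^-1 place).
Difference: 6791.56798 N; keep the coarser place, 10^2.
Result: 6.8 × 10³ N.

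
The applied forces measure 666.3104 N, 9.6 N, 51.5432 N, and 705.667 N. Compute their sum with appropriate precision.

1.4331 × 10^3 N

666.3104 N + 9.6 N + 51.5432 N + 705.667 N = 1433.1206 N.
Addition/subtraction keeps the fewest decimal places: 666.3104 → 4 decimal places, 9.6 → 1 decimal place, 51.5432 → 4 decimal places, 705.667 → 3 decimal places; limit is 1.
Rounded to 1 decimal place: 1.4331 × 10^3 N.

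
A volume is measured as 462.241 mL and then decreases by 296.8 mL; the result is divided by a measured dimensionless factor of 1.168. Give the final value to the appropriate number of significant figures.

141.6 mL

462.241 mL − 296.8 mL = 165.441 mL; the difference is limited to 1 decimal place (4 s.f.).
Carrying full precision, 165.441 ÷ 1.168 = 141.644691781… mL; 1.168 has 4 s.f., so the result keeps min(4, 4) = 4 s.f.
Rounded to 4 significant figures: 141.6 mL.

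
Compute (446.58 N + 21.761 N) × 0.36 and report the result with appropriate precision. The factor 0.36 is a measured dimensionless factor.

1.7 × 10^2 N

446.58 N + 21.761 N = 468.341 N; the sum is limited to 2 decimal places (5 s.f.).
Carrying full precision, 468.341 × 0.36 = 168.60276 N; 0.36 has 2 s.f., so the result keeps min(5, 2) = 2 s.f.
Rounded to 2 significant figures: 1.7 × 10^2 N.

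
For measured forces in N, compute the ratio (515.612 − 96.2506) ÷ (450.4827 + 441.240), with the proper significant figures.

0.470282

515.612 − 96.2506 = 419.3614, limited to 3 d.p. → 6 s.f.; 450.4827 + 441.240 = 891.7227, limited to 3 d.p. → 6 s.f.
Carrying full precision, 419.3614 ÷ 891.7227 = 0.4702822974…; keep min(6, 6) = 6 s.f.
Rounded to 6 significant figures: 0.470282.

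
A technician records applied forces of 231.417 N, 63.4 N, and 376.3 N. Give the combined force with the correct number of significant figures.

231.417 N + 63.4 N + 376.3 N = 671.117 N.
Addition/subtraction keeps the fewest decimal places: 231.417 → 3 decimal places, 63.4 → 1 decimal place, 376.3 → 1 decimal place; limit is 1.
Rounded to 1 decimal place: 671.1 N.

671.1 N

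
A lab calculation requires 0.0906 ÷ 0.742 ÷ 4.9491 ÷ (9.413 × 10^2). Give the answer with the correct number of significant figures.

2.62 × 10^-5

0.0906 ÷ 0.742 ÷ 4.9491 ÷ (9.413 × 10^2) = 0.0000262101800657…
Multiplication/division keeps the fewest significant figures: 0.0906 → 3 s.f., 0.742 → 3 s.f., 4.9491 → 5 s.f., 9.413 × 10^2 → 4 s.f.; limit is 3.
Rounded to 3 significant figures: 2.62 × 10^-5.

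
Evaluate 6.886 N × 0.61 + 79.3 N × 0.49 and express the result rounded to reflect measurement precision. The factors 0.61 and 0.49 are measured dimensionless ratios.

6.886 × 0.61 = 4.20046 → 4.2 N (2 s.f., last digit at the 10^-1 place).
79.3 × 0.49 = 38.857 → 39 N (2 s.f., last digit at the 10^0 place).
Sum: 43.05746 N; keep the coarser place, 10^0.
Result: 43 N.

43 N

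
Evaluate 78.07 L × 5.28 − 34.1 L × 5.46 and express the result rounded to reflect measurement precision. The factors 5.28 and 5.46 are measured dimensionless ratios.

78.07 × 5.28 = 412.2096 → 4.12 × 10^2 L (3 s.f., last digit at the 10^0 place).
34.1 × 5.46 = 186.186 → 186 L (3 s.f., last digit at the 10^0 place).
Difference: 226.0236 L; keep the coarser place, 10^0.
Result: 226 L.

226 L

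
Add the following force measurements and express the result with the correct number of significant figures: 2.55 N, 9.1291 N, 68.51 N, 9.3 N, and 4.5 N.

2.55 N + 9.1291 N + 68.51 N + 9.3 N + 4.5 N = 93.9891 N.
Addition/subtraction keeps the fewest decimal places: 2.55 → 2 decimal places, 9.1291 → 4 decimal places, 68.51 → 2 decimal places, 9.3 → 1 decimal place, 4.5 → 1 decimal place; limit is 1.
Rounded to 1 decimal place: 94.0 N.

94.0 N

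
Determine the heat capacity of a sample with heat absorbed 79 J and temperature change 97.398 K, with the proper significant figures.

heat capacity = 79 J ÷ 97.398 K = 0.81110495082… J/K.
79 has 2 significant figures; 97.398 has 5.
Division/multiplication keeps the fewest: 2 significant figures.
Rounded: 0.81 J/K.

0.81 J/K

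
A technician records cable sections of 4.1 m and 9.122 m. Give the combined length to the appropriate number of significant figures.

4.1 m + 9.122 m = 13.222 m.
Addition/subtraction keeps the fewest decimal places: 4.1 → 1 decimal place, 9.122 → 3 decimal places; limit is 1.
Rounded to 1 decimal place: 13.2 m.

13.2 m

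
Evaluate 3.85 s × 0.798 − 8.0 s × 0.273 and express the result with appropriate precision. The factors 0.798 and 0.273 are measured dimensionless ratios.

0.9 s

3.85 × 0.798 = 3.0723 → 3.07 s (3 s.f., last digit at the 10^-2 place).
8.0 × 0.273 = 2.184 → 2.2 s (2 s.f., last digit at the 10^-1 place).
Difference: 0.8883 s; keep the coarser place, 10^-1.
Result: 0.9 s.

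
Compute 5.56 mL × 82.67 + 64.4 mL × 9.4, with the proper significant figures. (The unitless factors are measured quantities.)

5.56 × 82.67 = 459.6452 → 4.60 × 10² mL (3 s.f., last digit at the 10^0 place).
64.4 × 9.4 = 605.36 → 6.1 × 10² mL (2 s.f., last digit at the 10^1 place).
Sum: 1065.0052 mL; keep the coarser place, 10^1.
Result: 1.07 × 10³ mL.

1.07 × 10³ mL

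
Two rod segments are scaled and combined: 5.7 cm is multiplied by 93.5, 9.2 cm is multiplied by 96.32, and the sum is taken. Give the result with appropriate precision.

1.42 × 10^3 cm

5.7 × 93.5 = 532.95 → 5.3 × 10^2 cm (2 s.f., last digit at the 10^1 place).
9.2 × 96.32 = 886.144 → 8.9 × 10^2 cm (2 s.f., last digit at the 10^1 place).
Sum: 1419.094 cm; keep the coarser place, 10^1.
Result: 1.42 × 10^3 cm.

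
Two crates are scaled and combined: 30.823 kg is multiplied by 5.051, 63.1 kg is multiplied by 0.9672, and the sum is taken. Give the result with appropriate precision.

30.823 × 5.051 = 155.686973 → 155.7 kg (4 s.f., last digit at the 10^-1 place).
63.1 × 0.9672 = 61.03032 → 61.0 kg (3 s.f., last digit at the 10^-1 place).
Sum: 216.717293 kg; keep the coarser place, 10^-1.
Result: 216.7 kg.

216.7 kg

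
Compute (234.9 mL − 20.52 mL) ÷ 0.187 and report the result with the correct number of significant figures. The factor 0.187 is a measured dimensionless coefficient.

234.9 mL − 20.52 mL = 214.38 mL; the difference is limited to 1 decimal place (4 s.f.).
Carrying full precision, 214.38 ÷ 0.187 = 1146.4171123… mL; 0.187 has 3 s.f., so the result keeps min(4, 3) = 3 s.f.
Rounded to 3 significant figures: 1.15 × 10^3 mL.

1.15 × 10^3 mL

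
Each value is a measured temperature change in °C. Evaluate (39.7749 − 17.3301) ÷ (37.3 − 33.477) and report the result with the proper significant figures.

39.7749 − 17.3301 = 22.4448, limited to 4 d.p. → 6 s.f.; 37.3 − 33.477 = 3.823, limited to 1 d.p. → 2 s.f.
Carrying full precision, 22.4448 ÷ 3.823 = 5.87099136804…; keep min(6, 2) = 2 s.f.
Rounded to 2 significant figures: 5.9.

5.9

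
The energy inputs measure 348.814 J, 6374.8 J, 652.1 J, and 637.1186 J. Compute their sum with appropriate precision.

8.0128 × 10³ J

348.814 J + 6374.8 J + 652.1 J + 637.1186 J = 8012.8326 J.
Addition/subtraction keeps the fewest decimal places: 348.814 → 3 decimal places, 6374.8 → 1 decimal place, 652.1 → 1 decimal place, 637.1186 → 4 decimal places; limit is 1.
Rounded to 1 decimal place: 8.0128 × 10³ J.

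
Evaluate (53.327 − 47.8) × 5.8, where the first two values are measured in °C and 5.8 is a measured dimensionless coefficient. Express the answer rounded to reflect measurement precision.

53.327 °C − 47.8 °C = 5.527 °C; the difference is limited to 1 decimal place (2 s.f.).
Carrying full precision, 5.527 × 5.8 = 32.0566 °C; 5.8 has 2 s.f., so the result keeps min(2, 2) = 2 s.f.
Rounded to 2 significant figures: 32 °C.

32 °C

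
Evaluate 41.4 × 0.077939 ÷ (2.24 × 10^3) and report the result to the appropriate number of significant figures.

41.4 × 0.077939 ÷ (2.24 × 10^3) = 0.00144047973214…
Multiplication/division keeps the fewest significant figures: 41.4 → 3 s.f., 0.077939 → 5 s.f., 2.24 × 10^3 → 3 s.f.; limit is 3.
Rounded to 3 significant figures: 1.44 × 10^-3.

1.44 × 10^-3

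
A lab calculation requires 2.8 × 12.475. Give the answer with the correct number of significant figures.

35

2.8 × 12.475 = 34.93
Multiplication/division keeps the fewest significant figures: 2.8 → 2 s.f., 12.475 → 5 s.f.; limit is 2.
Rounded to 2 significant figures: 35.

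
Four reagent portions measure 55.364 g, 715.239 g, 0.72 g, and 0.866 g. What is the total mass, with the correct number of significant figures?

772.19 g

55.364 g + 715.239 g + 0.72 g + 0.866 g = 772.189 g.
Addition/subtraction keeps the fewest decimal places: 55.364 → 3 decimal places, 715.239 → 3 decimal places, 0.72 → 2 decimal places, 0.866 → 3 decimal places; limit is 2.
Rounded to 2 decimal places: 772.19 g.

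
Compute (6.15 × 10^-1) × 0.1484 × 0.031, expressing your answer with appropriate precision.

(6.15 × 10^-1) × 0.1484 × 0.031 = 0.002829246
Multiplication/division keeps the fewest significant figures: 6.15 × 10^-1 → 3 s.f., 0.1484 → 4 s.f., 0.031 → 2 s.f.; limit is 2.
Rounded to 2 significant figures: 0.0028.

0.0028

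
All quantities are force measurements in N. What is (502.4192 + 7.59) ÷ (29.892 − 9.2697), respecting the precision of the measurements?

502.4192 + 7.59 = 510.0092, limited to 2 d.p. → 5 s.f.; 29.892 − 9.2697 = 20.6223, limited to 3 d.p. → 5 s.f.
Carrying full precision, 510.0092 ÷ 20.6223 = 24.7309562949…; keep min(5, 5) = 5 s.f.
Rounded to 5 significant figures: 24.731.

24.731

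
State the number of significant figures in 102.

102: zeros between nonzero digits are significant.

3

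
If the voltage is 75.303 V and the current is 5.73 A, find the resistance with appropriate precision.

13.1 Ω

resistance = 75.303 V ÷ 5.73 A = 13.1418848168… Ω.
75.303 has 5 significant figures; 5.73 has 3.
Division/multiplication keeps the fewest: 3 significant figures.
Rounded: 13.1 Ω.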